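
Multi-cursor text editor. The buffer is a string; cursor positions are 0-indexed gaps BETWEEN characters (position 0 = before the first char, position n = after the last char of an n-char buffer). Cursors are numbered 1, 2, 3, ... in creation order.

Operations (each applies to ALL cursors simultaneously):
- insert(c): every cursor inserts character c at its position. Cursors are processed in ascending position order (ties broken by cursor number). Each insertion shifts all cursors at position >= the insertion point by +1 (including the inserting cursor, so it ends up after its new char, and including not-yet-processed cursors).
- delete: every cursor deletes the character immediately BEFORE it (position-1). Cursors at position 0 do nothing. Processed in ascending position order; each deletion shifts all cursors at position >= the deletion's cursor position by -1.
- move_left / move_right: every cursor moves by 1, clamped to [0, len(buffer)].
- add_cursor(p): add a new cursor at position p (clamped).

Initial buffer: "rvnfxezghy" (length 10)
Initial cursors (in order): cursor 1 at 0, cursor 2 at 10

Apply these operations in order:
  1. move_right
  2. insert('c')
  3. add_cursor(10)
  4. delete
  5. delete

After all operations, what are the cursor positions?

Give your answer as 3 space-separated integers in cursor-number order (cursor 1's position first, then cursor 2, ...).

Answer: 0 6 6

Derivation:
After op 1 (move_right): buffer="rvnfxezghy" (len 10), cursors c1@1 c2@10, authorship ..........
After op 2 (insert('c')): buffer="rcvnfxezghyc" (len 12), cursors c1@2 c2@12, authorship .1.........2
After op 3 (add_cursor(10)): buffer="rcvnfxezghyc" (len 12), cursors c1@2 c3@10 c2@12, authorship .1.........2
After op 4 (delete): buffer="rvnfxezgy" (len 9), cursors c1@1 c3@8 c2@9, authorship .........
After op 5 (delete): buffer="vnfxez" (len 6), cursors c1@0 c2@6 c3@6, authorship ......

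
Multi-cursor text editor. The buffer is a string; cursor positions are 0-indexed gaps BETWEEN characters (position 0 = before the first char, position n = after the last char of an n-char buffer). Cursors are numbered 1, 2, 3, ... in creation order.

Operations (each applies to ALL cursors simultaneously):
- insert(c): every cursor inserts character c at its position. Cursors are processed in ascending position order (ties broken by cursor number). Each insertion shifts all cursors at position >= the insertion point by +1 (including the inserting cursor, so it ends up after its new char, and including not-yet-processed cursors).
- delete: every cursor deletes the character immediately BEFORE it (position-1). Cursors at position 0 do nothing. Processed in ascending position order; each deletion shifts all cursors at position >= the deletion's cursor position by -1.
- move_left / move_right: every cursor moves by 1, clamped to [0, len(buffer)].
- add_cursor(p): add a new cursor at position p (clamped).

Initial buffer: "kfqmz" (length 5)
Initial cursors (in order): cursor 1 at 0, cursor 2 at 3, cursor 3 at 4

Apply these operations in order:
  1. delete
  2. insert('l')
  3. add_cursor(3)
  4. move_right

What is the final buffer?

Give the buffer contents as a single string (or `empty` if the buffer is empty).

Answer: lkfllz

Derivation:
After op 1 (delete): buffer="kfz" (len 3), cursors c1@0 c2@2 c3@2, authorship ...
After op 2 (insert('l')): buffer="lkfllz" (len 6), cursors c1@1 c2@5 c3@5, authorship 1..23.
After op 3 (add_cursor(3)): buffer="lkfllz" (len 6), cursors c1@1 c4@3 c2@5 c3@5, authorship 1..23.
After op 4 (move_right): buffer="lkfllz" (len 6), cursors c1@2 c4@4 c2@6 c3@6, authorship 1..23.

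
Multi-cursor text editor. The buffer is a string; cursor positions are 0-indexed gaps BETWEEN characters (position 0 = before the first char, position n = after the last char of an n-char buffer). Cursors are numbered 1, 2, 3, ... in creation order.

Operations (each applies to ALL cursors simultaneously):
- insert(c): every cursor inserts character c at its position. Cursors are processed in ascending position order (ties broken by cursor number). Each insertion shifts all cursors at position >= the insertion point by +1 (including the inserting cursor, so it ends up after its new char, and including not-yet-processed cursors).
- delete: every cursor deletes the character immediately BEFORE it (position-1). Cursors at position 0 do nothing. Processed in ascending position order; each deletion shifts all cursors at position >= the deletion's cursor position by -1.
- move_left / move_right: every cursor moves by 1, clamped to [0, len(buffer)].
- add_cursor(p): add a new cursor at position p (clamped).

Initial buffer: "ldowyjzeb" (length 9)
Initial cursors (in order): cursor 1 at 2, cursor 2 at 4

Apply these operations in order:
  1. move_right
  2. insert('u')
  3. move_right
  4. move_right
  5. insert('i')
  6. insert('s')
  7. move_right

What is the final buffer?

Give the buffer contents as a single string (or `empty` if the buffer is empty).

Answer: ldouwyisujziseb

Derivation:
After op 1 (move_right): buffer="ldowyjzeb" (len 9), cursors c1@3 c2@5, authorship .........
After op 2 (insert('u')): buffer="ldouwyujzeb" (len 11), cursors c1@4 c2@7, authorship ...1..2....
After op 3 (move_right): buffer="ldouwyujzeb" (len 11), cursors c1@5 c2@8, authorship ...1..2....
After op 4 (move_right): buffer="ldouwyujzeb" (len 11), cursors c1@6 c2@9, authorship ...1..2....
After op 5 (insert('i')): buffer="ldouwyiujzieb" (len 13), cursors c1@7 c2@11, authorship ...1..12..2..
After op 6 (insert('s')): buffer="ldouwyisujziseb" (len 15), cursors c1@8 c2@13, authorship ...1..112..22..
After op 7 (move_right): buffer="ldouwyisujziseb" (len 15), cursors c1@9 c2@14, authorship ...1..112..22..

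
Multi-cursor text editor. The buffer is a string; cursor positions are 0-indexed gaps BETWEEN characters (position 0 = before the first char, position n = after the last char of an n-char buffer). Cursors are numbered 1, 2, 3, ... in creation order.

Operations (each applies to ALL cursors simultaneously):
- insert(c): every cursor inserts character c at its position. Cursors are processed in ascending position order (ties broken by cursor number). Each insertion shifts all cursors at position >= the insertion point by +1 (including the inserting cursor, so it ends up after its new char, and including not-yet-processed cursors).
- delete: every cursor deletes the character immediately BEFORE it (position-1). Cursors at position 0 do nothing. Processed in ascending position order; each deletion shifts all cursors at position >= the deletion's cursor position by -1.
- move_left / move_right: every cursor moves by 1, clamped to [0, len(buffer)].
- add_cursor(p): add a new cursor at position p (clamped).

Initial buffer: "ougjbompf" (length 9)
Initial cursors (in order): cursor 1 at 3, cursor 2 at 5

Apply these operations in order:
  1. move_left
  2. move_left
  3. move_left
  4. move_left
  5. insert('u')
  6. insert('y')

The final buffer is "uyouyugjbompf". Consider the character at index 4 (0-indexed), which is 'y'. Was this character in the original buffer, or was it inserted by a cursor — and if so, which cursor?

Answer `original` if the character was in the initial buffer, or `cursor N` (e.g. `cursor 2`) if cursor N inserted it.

After op 1 (move_left): buffer="ougjbompf" (len 9), cursors c1@2 c2@4, authorship .........
After op 2 (move_left): buffer="ougjbompf" (len 9), cursors c1@1 c2@3, authorship .........
After op 3 (move_left): buffer="ougjbompf" (len 9), cursors c1@0 c2@2, authorship .........
After op 4 (move_left): buffer="ougjbompf" (len 9), cursors c1@0 c2@1, authorship .........
After op 5 (insert('u')): buffer="uouugjbompf" (len 11), cursors c1@1 c2@3, authorship 1.2........
After op 6 (insert('y')): buffer="uyouyugjbompf" (len 13), cursors c1@2 c2@5, authorship 11.22........
Authorship (.=original, N=cursor N): 1 1 . 2 2 . . . . . . . .
Index 4: author = 2

Answer: cursor 2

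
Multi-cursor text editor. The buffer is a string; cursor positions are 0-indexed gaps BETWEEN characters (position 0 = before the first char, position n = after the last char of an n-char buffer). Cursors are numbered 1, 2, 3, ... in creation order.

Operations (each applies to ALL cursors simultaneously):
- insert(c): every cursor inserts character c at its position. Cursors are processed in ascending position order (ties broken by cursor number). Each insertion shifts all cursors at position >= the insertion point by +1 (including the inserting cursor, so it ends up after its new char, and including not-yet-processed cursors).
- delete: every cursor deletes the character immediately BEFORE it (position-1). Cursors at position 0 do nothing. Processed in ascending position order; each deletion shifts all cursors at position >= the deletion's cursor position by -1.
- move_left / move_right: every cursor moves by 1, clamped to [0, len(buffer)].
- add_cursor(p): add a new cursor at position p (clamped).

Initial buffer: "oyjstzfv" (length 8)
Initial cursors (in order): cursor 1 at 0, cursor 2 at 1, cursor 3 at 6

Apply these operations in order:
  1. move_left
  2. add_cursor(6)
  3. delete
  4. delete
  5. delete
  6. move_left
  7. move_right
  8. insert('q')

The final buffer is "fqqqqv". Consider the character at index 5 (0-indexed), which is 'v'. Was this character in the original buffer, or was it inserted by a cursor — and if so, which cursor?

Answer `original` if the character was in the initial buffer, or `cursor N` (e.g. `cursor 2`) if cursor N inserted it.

After op 1 (move_left): buffer="oyjstzfv" (len 8), cursors c1@0 c2@0 c3@5, authorship ........
After op 2 (add_cursor(6)): buffer="oyjstzfv" (len 8), cursors c1@0 c2@0 c3@5 c4@6, authorship ........
After op 3 (delete): buffer="oyjsfv" (len 6), cursors c1@0 c2@0 c3@4 c4@4, authorship ......
After op 4 (delete): buffer="oyfv" (len 4), cursors c1@0 c2@0 c3@2 c4@2, authorship ....
After op 5 (delete): buffer="fv" (len 2), cursors c1@0 c2@0 c3@0 c4@0, authorship ..
After op 6 (move_left): buffer="fv" (len 2), cursors c1@0 c2@0 c3@0 c4@0, authorship ..
After op 7 (move_right): buffer="fv" (len 2), cursors c1@1 c2@1 c3@1 c4@1, authorship ..
After op 8 (insert('q')): buffer="fqqqqv" (len 6), cursors c1@5 c2@5 c3@5 c4@5, authorship .1234.
Authorship (.=original, N=cursor N): . 1 2 3 4 .
Index 5: author = original

Answer: original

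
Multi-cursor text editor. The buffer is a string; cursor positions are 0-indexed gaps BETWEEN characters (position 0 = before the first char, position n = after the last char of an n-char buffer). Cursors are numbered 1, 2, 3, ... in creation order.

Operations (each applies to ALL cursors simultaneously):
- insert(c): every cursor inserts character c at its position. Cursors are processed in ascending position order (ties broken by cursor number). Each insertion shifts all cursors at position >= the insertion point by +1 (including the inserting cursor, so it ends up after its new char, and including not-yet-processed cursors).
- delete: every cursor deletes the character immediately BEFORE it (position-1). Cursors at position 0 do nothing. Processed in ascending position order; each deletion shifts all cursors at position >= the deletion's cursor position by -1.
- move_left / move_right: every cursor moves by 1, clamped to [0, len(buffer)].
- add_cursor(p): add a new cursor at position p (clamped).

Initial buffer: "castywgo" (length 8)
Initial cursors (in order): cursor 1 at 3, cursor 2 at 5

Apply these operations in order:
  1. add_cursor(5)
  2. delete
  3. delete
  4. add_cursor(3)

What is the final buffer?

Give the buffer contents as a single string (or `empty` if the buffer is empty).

Answer: wgo

Derivation:
After op 1 (add_cursor(5)): buffer="castywgo" (len 8), cursors c1@3 c2@5 c3@5, authorship ........
After op 2 (delete): buffer="cawgo" (len 5), cursors c1@2 c2@2 c3@2, authorship .....
After op 3 (delete): buffer="wgo" (len 3), cursors c1@0 c2@0 c3@0, authorship ...
After op 4 (add_cursor(3)): buffer="wgo" (len 3), cursors c1@0 c2@0 c3@0 c4@3, authorship ...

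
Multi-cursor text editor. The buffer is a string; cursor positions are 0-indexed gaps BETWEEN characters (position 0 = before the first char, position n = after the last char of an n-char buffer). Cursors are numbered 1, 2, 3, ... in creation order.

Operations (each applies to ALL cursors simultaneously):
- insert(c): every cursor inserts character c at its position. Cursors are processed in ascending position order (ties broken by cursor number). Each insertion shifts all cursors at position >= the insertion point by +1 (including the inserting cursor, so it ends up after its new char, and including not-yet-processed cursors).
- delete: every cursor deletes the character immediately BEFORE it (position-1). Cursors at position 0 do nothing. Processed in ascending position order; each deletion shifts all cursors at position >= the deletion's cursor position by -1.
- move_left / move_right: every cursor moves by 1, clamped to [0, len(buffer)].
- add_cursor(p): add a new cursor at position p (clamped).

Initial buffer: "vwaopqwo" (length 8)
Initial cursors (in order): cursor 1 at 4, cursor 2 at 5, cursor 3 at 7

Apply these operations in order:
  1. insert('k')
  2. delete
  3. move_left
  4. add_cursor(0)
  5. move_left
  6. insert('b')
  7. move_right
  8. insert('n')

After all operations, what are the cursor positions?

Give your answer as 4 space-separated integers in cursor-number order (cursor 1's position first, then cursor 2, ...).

After op 1 (insert('k')): buffer="vwaokpkqwko" (len 11), cursors c1@5 c2@7 c3@10, authorship ....1.2..3.
After op 2 (delete): buffer="vwaopqwo" (len 8), cursors c1@4 c2@5 c3@7, authorship ........
After op 3 (move_left): buffer="vwaopqwo" (len 8), cursors c1@3 c2@4 c3@6, authorship ........
After op 4 (add_cursor(0)): buffer="vwaopqwo" (len 8), cursors c4@0 c1@3 c2@4 c3@6, authorship ........
After op 5 (move_left): buffer="vwaopqwo" (len 8), cursors c4@0 c1@2 c2@3 c3@5, authorship ........
After op 6 (insert('b')): buffer="bvwbabopbqwo" (len 12), cursors c4@1 c1@4 c2@6 c3@9, authorship 4..1.2..3...
After op 7 (move_right): buffer="bvwbabopbqwo" (len 12), cursors c4@2 c1@5 c2@7 c3@10, authorship 4..1.2..3...
After op 8 (insert('n')): buffer="bvnwbanbonpbqnwo" (len 16), cursors c4@3 c1@7 c2@10 c3@14, authorship 4.4.1.12.2.3.3..

Answer: 7 10 14 3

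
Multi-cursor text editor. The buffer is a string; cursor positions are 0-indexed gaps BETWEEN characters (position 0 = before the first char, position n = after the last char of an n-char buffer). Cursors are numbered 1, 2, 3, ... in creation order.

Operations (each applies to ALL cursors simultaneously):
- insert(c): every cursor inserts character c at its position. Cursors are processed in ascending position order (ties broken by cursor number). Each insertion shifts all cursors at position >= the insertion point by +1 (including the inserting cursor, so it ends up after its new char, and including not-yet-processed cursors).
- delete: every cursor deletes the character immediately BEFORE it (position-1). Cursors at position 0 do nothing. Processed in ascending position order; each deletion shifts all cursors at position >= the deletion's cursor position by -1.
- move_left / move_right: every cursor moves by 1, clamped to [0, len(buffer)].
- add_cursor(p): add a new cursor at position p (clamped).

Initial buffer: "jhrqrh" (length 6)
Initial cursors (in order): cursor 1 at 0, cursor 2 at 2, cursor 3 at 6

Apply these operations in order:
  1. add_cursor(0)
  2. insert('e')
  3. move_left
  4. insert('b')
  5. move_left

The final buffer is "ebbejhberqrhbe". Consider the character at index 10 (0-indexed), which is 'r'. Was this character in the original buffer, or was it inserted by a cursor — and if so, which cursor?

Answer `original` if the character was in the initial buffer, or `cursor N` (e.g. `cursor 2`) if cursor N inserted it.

Answer: original

Derivation:
After op 1 (add_cursor(0)): buffer="jhrqrh" (len 6), cursors c1@0 c4@0 c2@2 c3@6, authorship ......
After op 2 (insert('e')): buffer="eejherqrhe" (len 10), cursors c1@2 c4@2 c2@5 c3@10, authorship 14..2....3
After op 3 (move_left): buffer="eejherqrhe" (len 10), cursors c1@1 c4@1 c2@4 c3@9, authorship 14..2....3
After op 4 (insert('b')): buffer="ebbejhberqrhbe" (len 14), cursors c1@3 c4@3 c2@7 c3@13, authorship 1144..22....33
After op 5 (move_left): buffer="ebbejhberqrhbe" (len 14), cursors c1@2 c4@2 c2@6 c3@12, authorship 1144..22....33
Authorship (.=original, N=cursor N): 1 1 4 4 . . 2 2 . . . . 3 3
Index 10: author = original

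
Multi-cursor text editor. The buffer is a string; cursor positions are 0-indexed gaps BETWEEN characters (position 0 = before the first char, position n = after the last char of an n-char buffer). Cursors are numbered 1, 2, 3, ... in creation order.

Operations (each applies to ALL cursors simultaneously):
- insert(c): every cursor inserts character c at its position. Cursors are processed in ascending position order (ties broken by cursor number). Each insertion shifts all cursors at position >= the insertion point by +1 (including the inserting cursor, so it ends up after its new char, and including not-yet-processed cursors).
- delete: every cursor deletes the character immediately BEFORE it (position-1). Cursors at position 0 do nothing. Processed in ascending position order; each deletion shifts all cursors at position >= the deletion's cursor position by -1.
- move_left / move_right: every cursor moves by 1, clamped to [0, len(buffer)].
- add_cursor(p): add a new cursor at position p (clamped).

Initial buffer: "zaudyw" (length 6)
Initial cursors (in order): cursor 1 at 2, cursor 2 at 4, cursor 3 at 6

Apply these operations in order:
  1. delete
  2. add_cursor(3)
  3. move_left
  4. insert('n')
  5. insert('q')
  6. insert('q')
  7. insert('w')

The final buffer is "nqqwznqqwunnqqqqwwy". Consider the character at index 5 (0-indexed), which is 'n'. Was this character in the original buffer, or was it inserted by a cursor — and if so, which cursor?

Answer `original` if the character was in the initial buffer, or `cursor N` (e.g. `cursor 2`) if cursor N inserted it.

After op 1 (delete): buffer="zuy" (len 3), cursors c1@1 c2@2 c3@3, authorship ...
After op 2 (add_cursor(3)): buffer="zuy" (len 3), cursors c1@1 c2@2 c3@3 c4@3, authorship ...
After op 3 (move_left): buffer="zuy" (len 3), cursors c1@0 c2@1 c3@2 c4@2, authorship ...
After op 4 (insert('n')): buffer="nznunny" (len 7), cursors c1@1 c2@3 c3@6 c4@6, authorship 1.2.34.
After op 5 (insert('q')): buffer="nqznqunnqqy" (len 11), cursors c1@2 c2@5 c3@10 c4@10, authorship 11.22.3434.
After op 6 (insert('q')): buffer="nqqznqqunnqqqqy" (len 15), cursors c1@3 c2@7 c3@14 c4@14, authorship 111.222.343434.
After op 7 (insert('w')): buffer="nqqwznqqwunnqqqqwwy" (len 19), cursors c1@4 c2@9 c3@18 c4@18, authorship 1111.2222.34343434.
Authorship (.=original, N=cursor N): 1 1 1 1 . 2 2 2 2 . 3 4 3 4 3 4 3 4 .
Index 5: author = 2

Answer: cursor 2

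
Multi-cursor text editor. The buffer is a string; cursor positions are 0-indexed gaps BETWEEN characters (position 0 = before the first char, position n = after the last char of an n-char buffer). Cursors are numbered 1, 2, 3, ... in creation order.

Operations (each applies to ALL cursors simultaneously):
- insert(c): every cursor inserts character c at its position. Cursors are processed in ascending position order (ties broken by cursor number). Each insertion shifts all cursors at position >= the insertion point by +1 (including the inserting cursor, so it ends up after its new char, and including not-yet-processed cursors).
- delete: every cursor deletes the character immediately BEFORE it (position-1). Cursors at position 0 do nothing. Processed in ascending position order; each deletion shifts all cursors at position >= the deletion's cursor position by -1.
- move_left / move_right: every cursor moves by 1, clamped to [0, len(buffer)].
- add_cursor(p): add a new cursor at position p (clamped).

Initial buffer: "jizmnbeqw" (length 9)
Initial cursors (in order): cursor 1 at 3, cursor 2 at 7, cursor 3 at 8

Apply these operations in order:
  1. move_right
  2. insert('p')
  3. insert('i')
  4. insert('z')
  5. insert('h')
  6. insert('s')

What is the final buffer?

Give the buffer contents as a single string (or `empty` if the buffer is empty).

Answer: jizmpizhsnbeqpizhswpizhs

Derivation:
After op 1 (move_right): buffer="jizmnbeqw" (len 9), cursors c1@4 c2@8 c3@9, authorship .........
After op 2 (insert('p')): buffer="jizmpnbeqpwp" (len 12), cursors c1@5 c2@10 c3@12, authorship ....1....2.3
After op 3 (insert('i')): buffer="jizmpinbeqpiwpi" (len 15), cursors c1@6 c2@12 c3@15, authorship ....11....22.33
After op 4 (insert('z')): buffer="jizmpiznbeqpizwpiz" (len 18), cursors c1@7 c2@14 c3@18, authorship ....111....222.333
After op 5 (insert('h')): buffer="jizmpizhnbeqpizhwpizh" (len 21), cursors c1@8 c2@16 c3@21, authorship ....1111....2222.3333
After op 6 (insert('s')): buffer="jizmpizhsnbeqpizhswpizhs" (len 24), cursors c1@9 c2@18 c3@24, authorship ....11111....22222.33333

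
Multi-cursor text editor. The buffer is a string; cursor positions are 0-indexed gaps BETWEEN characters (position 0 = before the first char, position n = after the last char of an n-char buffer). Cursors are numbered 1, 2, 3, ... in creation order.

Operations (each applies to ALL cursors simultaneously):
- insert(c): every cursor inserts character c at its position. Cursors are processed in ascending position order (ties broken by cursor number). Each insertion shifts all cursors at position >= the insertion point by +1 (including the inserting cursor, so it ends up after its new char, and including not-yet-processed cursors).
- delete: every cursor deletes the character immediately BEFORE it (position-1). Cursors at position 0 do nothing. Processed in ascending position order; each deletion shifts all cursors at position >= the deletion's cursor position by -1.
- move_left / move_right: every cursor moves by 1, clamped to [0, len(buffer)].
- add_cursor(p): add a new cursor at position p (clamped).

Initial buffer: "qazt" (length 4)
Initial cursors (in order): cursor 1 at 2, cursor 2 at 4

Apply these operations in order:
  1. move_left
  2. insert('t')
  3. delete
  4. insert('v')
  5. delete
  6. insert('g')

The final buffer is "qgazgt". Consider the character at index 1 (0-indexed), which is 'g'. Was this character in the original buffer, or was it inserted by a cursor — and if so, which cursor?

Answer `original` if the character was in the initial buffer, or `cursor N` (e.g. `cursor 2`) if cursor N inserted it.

After op 1 (move_left): buffer="qazt" (len 4), cursors c1@1 c2@3, authorship ....
After op 2 (insert('t')): buffer="qtaztt" (len 6), cursors c1@2 c2@5, authorship .1..2.
After op 3 (delete): buffer="qazt" (len 4), cursors c1@1 c2@3, authorship ....
After op 4 (insert('v')): buffer="qvazvt" (len 6), cursors c1@2 c2@5, authorship .1..2.
After op 5 (delete): buffer="qazt" (len 4), cursors c1@1 c2@3, authorship ....
After op 6 (insert('g')): buffer="qgazgt" (len 6), cursors c1@2 c2@5, authorship .1..2.
Authorship (.=original, N=cursor N): . 1 . . 2 .
Index 1: author = 1

Answer: cursor 1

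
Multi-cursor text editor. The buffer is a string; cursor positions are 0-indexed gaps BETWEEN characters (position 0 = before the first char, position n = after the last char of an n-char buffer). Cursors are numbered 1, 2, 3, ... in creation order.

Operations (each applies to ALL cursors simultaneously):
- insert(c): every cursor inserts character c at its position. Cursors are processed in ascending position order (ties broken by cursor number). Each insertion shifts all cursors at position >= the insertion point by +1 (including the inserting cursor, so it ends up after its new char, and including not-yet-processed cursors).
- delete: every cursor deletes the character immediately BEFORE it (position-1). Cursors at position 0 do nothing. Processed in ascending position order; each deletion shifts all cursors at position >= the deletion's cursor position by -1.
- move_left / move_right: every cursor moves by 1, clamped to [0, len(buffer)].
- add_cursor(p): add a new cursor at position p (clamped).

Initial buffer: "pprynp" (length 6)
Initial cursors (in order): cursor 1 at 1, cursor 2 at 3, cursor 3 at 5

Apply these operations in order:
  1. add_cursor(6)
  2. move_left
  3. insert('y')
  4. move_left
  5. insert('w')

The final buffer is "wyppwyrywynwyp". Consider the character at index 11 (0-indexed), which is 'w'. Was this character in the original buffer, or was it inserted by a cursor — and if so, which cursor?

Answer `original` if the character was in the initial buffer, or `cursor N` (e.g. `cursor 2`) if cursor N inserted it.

After op 1 (add_cursor(6)): buffer="pprynp" (len 6), cursors c1@1 c2@3 c3@5 c4@6, authorship ......
After op 2 (move_left): buffer="pprynp" (len 6), cursors c1@0 c2@2 c3@4 c4@5, authorship ......
After op 3 (insert('y')): buffer="yppyryynyp" (len 10), cursors c1@1 c2@4 c3@7 c4@9, authorship 1..2..3.4.
After op 4 (move_left): buffer="yppyryynyp" (len 10), cursors c1@0 c2@3 c3@6 c4@8, authorship 1..2..3.4.
After op 5 (insert('w')): buffer="wyppwyrywynwyp" (len 14), cursors c1@1 c2@5 c3@9 c4@12, authorship 11..22..33.44.
Authorship (.=original, N=cursor N): 1 1 . . 2 2 . . 3 3 . 4 4 .
Index 11: author = 4

Answer: cursor 4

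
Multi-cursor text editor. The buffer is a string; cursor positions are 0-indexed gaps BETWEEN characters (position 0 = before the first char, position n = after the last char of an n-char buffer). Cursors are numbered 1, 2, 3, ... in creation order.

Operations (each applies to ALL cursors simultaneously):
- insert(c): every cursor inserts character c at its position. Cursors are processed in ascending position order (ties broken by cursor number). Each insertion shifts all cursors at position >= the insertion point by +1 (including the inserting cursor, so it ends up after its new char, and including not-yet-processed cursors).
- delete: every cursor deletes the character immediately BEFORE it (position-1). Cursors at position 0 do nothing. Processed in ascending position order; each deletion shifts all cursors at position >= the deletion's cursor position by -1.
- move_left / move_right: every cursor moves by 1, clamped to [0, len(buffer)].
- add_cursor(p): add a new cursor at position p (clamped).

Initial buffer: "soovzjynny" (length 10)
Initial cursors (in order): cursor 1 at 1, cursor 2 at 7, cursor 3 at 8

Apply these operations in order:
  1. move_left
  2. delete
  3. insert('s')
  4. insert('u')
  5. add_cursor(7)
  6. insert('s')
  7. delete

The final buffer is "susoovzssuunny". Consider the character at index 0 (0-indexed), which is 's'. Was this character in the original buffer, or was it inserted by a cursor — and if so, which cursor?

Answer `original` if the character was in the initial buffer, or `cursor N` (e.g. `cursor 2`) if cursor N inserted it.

Answer: cursor 1

Derivation:
After op 1 (move_left): buffer="soovzjynny" (len 10), cursors c1@0 c2@6 c3@7, authorship ..........
After op 2 (delete): buffer="soovznny" (len 8), cursors c1@0 c2@5 c3@5, authorship ........
After op 3 (insert('s')): buffer="ssoovzssnny" (len 11), cursors c1@1 c2@8 c3@8, authorship 1.....23...
After op 4 (insert('u')): buffer="susoovzssuunny" (len 14), cursors c1@2 c2@11 c3@11, authorship 11.....2323...
After op 5 (add_cursor(7)): buffer="susoovzssuunny" (len 14), cursors c1@2 c4@7 c2@11 c3@11, authorship 11.....2323...
After op 6 (insert('s')): buffer="sussoovzsssuussnny" (len 18), cursors c1@3 c4@9 c2@15 c3@15, authorship 111.....4232323...
After op 7 (delete): buffer="susoovzssuunny" (len 14), cursors c1@2 c4@7 c2@11 c3@11, authorship 11.....2323...
Authorship (.=original, N=cursor N): 1 1 . . . . . 2 3 2 3 . . .
Index 0: author = 1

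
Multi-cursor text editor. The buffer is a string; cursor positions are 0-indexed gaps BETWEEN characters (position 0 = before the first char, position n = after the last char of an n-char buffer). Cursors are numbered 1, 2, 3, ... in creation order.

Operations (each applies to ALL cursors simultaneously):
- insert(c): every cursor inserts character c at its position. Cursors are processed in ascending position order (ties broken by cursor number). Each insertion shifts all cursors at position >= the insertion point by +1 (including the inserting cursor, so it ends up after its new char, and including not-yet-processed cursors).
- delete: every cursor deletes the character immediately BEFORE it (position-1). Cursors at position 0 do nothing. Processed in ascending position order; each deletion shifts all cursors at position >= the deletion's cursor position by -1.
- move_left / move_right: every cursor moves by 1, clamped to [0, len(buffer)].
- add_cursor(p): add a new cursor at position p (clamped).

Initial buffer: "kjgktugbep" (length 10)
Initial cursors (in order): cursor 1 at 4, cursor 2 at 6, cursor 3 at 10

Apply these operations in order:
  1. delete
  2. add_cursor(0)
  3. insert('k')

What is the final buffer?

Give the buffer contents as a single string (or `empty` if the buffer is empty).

After op 1 (delete): buffer="kjgtgbe" (len 7), cursors c1@3 c2@4 c3@7, authorship .......
After op 2 (add_cursor(0)): buffer="kjgtgbe" (len 7), cursors c4@0 c1@3 c2@4 c3@7, authorship .......
After op 3 (insert('k')): buffer="kkjgktkgbek" (len 11), cursors c4@1 c1@5 c2@7 c3@11, authorship 4...1.2...3

Answer: kkjgktkgbek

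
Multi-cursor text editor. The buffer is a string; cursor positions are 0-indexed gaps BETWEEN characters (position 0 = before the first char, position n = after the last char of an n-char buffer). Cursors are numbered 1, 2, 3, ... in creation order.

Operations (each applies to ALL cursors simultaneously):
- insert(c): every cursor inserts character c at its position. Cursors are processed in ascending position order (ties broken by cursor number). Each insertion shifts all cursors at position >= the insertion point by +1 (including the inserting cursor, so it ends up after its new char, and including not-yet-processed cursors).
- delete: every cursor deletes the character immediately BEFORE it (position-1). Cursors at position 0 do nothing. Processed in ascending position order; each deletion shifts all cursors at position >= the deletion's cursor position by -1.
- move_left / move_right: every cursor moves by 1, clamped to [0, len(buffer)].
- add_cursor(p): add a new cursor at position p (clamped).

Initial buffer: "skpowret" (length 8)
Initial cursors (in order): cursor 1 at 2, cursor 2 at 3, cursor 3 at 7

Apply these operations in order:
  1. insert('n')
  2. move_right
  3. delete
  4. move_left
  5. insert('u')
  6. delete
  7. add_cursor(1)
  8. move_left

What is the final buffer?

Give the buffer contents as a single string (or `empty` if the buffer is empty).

Answer: sknnwren

Derivation:
After op 1 (insert('n')): buffer="sknpnowrent" (len 11), cursors c1@3 c2@5 c3@10, authorship ..1.2....3.
After op 2 (move_right): buffer="sknpnowrent" (len 11), cursors c1@4 c2@6 c3@11, authorship ..1.2....3.
After op 3 (delete): buffer="sknnwren" (len 8), cursors c1@3 c2@4 c3@8, authorship ..12...3
After op 4 (move_left): buffer="sknnwren" (len 8), cursors c1@2 c2@3 c3@7, authorship ..12...3
After op 5 (insert('u')): buffer="skununwreun" (len 11), cursors c1@3 c2@5 c3@10, authorship ..1122...33
After op 6 (delete): buffer="sknnwren" (len 8), cursors c1@2 c2@3 c3@7, authorship ..12...3
After op 7 (add_cursor(1)): buffer="sknnwren" (len 8), cursors c4@1 c1@2 c2@3 c3@7, authorship ..12...3
After op 8 (move_left): buffer="sknnwren" (len 8), cursors c4@0 c1@1 c2@2 c3@6, authorship ..12...3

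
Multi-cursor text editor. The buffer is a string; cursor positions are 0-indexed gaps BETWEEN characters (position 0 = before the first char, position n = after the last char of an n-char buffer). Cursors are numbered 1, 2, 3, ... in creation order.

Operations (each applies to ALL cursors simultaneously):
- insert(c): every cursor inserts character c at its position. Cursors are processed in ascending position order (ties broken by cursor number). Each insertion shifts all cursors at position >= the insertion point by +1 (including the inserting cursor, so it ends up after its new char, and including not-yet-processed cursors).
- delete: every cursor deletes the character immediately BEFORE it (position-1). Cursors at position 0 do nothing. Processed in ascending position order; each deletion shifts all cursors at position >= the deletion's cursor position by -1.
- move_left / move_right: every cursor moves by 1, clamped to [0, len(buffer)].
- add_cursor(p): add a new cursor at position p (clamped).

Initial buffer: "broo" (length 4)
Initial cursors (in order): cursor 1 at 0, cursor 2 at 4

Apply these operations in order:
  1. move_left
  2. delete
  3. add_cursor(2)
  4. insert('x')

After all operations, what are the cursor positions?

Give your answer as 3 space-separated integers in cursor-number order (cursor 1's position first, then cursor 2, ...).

Answer: 1 5 5

Derivation:
After op 1 (move_left): buffer="broo" (len 4), cursors c1@0 c2@3, authorship ....
After op 2 (delete): buffer="bro" (len 3), cursors c1@0 c2@2, authorship ...
After op 3 (add_cursor(2)): buffer="bro" (len 3), cursors c1@0 c2@2 c3@2, authorship ...
After op 4 (insert('x')): buffer="xbrxxo" (len 6), cursors c1@1 c2@5 c3@5, authorship 1..23.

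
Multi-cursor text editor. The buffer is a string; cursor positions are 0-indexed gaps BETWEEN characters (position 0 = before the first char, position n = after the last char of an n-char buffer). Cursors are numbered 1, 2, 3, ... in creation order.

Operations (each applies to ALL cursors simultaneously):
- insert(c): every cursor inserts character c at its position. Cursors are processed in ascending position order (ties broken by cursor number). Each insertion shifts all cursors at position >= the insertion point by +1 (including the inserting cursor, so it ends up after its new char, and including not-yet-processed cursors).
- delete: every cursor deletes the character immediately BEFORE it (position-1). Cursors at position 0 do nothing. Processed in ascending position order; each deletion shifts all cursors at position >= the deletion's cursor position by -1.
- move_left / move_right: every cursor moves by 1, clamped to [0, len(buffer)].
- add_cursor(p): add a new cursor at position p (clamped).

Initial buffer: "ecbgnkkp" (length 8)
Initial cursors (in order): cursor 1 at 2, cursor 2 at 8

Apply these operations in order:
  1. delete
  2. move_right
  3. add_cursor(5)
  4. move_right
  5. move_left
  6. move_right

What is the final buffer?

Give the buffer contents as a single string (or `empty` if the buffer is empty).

After op 1 (delete): buffer="ebgnkk" (len 6), cursors c1@1 c2@6, authorship ......
After op 2 (move_right): buffer="ebgnkk" (len 6), cursors c1@2 c2@6, authorship ......
After op 3 (add_cursor(5)): buffer="ebgnkk" (len 6), cursors c1@2 c3@5 c2@6, authorship ......
After op 4 (move_right): buffer="ebgnkk" (len 6), cursors c1@3 c2@6 c3@6, authorship ......
After op 5 (move_left): buffer="ebgnkk" (len 6), cursors c1@2 c2@5 c3@5, authorship ......
After op 6 (move_right): buffer="ebgnkk" (len 6), cursors c1@3 c2@6 c3@6, authorship ......

Answer: ebgnkk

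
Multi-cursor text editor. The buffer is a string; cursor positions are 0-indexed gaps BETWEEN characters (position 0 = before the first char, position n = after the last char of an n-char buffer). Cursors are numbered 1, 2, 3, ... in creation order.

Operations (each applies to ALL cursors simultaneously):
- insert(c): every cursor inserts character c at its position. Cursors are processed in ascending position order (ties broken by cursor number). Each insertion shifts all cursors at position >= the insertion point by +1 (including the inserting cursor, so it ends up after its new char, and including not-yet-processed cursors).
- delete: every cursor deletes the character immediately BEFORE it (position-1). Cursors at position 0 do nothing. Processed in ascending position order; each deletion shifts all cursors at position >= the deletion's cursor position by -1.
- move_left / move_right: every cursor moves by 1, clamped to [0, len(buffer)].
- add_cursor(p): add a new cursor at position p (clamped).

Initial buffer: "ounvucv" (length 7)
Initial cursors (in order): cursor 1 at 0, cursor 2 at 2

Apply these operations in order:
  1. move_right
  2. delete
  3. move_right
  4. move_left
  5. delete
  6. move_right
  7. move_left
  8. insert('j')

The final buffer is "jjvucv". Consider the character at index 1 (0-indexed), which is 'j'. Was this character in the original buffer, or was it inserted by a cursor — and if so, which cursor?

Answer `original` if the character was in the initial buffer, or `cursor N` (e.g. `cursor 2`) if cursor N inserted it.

Answer: cursor 2

Derivation:
After op 1 (move_right): buffer="ounvucv" (len 7), cursors c1@1 c2@3, authorship .......
After op 2 (delete): buffer="uvucv" (len 5), cursors c1@0 c2@1, authorship .....
After op 3 (move_right): buffer="uvucv" (len 5), cursors c1@1 c2@2, authorship .....
After op 4 (move_left): buffer="uvucv" (len 5), cursors c1@0 c2@1, authorship .....
After op 5 (delete): buffer="vucv" (len 4), cursors c1@0 c2@0, authorship ....
After op 6 (move_right): buffer="vucv" (len 4), cursors c1@1 c2@1, authorship ....
After op 7 (move_left): buffer="vucv" (len 4), cursors c1@0 c2@0, authorship ....
After op 8 (insert('j')): buffer="jjvucv" (len 6), cursors c1@2 c2@2, authorship 12....
Authorship (.=original, N=cursor N): 1 2 . . . .
Index 1: author = 2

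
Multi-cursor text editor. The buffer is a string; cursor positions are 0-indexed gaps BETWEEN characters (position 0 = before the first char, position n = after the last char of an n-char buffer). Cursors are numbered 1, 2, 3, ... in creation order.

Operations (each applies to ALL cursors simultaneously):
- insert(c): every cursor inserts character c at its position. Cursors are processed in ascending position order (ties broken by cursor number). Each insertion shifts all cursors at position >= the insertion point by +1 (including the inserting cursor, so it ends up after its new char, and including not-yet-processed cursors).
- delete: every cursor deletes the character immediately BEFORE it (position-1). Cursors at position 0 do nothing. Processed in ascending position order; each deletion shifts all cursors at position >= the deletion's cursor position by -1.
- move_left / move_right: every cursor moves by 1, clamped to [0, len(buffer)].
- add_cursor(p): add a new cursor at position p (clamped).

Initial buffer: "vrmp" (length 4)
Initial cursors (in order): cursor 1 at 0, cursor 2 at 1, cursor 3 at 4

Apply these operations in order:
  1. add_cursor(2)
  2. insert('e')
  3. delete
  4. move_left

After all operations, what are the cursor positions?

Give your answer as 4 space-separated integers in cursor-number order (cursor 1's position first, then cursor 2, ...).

After op 1 (add_cursor(2)): buffer="vrmp" (len 4), cursors c1@0 c2@1 c4@2 c3@4, authorship ....
After op 2 (insert('e')): buffer="everempe" (len 8), cursors c1@1 c2@3 c4@5 c3@8, authorship 1.2.4..3
After op 3 (delete): buffer="vrmp" (len 4), cursors c1@0 c2@1 c4@2 c3@4, authorship ....
After op 4 (move_left): buffer="vrmp" (len 4), cursors c1@0 c2@0 c4@1 c3@3, authorship ....

Answer: 0 0 3 1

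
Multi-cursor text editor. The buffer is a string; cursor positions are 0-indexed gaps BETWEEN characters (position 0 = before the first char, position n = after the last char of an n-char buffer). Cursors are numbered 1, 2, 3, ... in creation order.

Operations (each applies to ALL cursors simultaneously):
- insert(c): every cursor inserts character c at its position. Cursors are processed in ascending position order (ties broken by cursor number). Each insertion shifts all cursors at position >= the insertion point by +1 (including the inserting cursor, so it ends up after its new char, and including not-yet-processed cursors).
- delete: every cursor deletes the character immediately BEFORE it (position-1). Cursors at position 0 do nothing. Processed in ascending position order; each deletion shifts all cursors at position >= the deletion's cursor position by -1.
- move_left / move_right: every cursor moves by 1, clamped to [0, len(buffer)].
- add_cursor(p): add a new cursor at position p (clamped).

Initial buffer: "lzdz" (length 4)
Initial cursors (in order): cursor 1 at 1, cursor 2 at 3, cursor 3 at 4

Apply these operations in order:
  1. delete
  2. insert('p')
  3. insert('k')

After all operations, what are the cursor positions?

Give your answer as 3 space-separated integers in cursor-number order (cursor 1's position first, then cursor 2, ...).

Answer: 2 7 7

Derivation:
After op 1 (delete): buffer="z" (len 1), cursors c1@0 c2@1 c3@1, authorship .
After op 2 (insert('p')): buffer="pzpp" (len 4), cursors c1@1 c2@4 c3@4, authorship 1.23
After op 3 (insert('k')): buffer="pkzppkk" (len 7), cursors c1@2 c2@7 c3@7, authorship 11.2323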